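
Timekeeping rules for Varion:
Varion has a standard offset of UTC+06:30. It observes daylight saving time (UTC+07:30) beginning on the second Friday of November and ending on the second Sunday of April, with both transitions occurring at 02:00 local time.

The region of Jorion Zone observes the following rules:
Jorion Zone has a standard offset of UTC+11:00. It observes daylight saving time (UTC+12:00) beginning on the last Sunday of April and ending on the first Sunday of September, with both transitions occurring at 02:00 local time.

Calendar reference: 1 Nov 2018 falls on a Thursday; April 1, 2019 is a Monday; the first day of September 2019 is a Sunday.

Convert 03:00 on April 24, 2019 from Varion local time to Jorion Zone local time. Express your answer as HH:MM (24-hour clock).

07:30

1 November 2018 is a Thursday, so the first Friday is November 2 and the second is November 9.
1 April 2019 is a Monday, so the first Sunday is April 7 and the second is April 14.
Daylight saving runs 9 November 2018 – 14 April 2019; April 24, 2019 is outside that window, so Varion is on standard time at UTC+06:30.
03:00 Varion − 6h30m = 20:30 UTC (rolling into the previous day, 23 April 2019).
1 April 2019 is a Monday, so Sundays fall on 7, 14, 21, 28; the last is April 28.
1 September 2019 is a Sunday, so the first Sunday is September 1.
At the standard offset (UTC+11:00), 20:30 UTC + 11h = 07:30 Jorion Zone standard time (rolling into the next day, 24 April 2019).
Daylight saving runs 28 April – 1 September; the standard-time date in Jorion Zone, April 24, 2019, is outside that window, so Jorion Zone is on standard time at UTC+11:00.
20:30 UTC + 11h = 07:30 Jorion Zone (rolling into the next day, 24 April 2019).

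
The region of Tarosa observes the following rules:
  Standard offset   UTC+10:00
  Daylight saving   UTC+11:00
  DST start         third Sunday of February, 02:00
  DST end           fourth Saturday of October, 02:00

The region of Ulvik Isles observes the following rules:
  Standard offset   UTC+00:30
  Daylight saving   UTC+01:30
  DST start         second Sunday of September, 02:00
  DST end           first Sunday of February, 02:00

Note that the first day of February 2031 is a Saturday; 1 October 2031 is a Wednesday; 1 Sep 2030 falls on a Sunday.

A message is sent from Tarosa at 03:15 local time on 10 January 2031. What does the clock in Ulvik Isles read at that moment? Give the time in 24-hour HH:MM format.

18:45

1 February 2031 is a Saturday, so the first Sunday is February 2 and the third is February 16.
1 October 2031 is a Wednesday, so the first Saturday is October 4 and the fourth is October 25.
10 January 2031 is outside the daylight-saving period (16 February – 25 October), so Tarosa is on standard time, UTC+10:00.
03:15 Tarosa − 10h = 17:15 UTC (rolling into the previous day, 9 January 2031).
1 September 2030 is a Sunday, so the first Sunday is September 1 and the second is September 8.
1 February 2031 is a Saturday, so the first Sunday is February 2.
At the standard offset (UTC+00:30), 17:15 UTC + 0h30m = 17:45 Ulvik Isles standard time.
The standard-time date in Ulvik Isles, 9 January 2031, lies within the daylight-saving period (8 September 2030 – 2 February 2031), so Ulvik Isles is on daylight time, UTC+01:30.
17:15 UTC + 1h30m = 18:45 Ulvik Isles.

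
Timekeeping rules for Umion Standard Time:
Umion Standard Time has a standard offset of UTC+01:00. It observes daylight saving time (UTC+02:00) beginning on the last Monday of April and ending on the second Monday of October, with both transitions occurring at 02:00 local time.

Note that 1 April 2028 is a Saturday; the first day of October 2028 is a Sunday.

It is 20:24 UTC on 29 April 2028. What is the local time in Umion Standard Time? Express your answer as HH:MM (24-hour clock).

22:24

1 April 2028 is a Saturday, so Mondays fall on 3, 10, 17, 24; the last is April 24.
1 October 2028 is a Sunday, so the first Monday is October 2 and the second is October 9.
At the standard offset (UTC+01:00), 20:24 UTC + 1h = 21:24 Umion Standard Time standard time.
The standard-time date in Umion Standard Time, 29 April 2028, lies within the daylight-saving period (24 April – 9 October), so Umion Standard Time is on daylight time, UTC+02:00.
20:24 UTC + 2h = 22:24 local.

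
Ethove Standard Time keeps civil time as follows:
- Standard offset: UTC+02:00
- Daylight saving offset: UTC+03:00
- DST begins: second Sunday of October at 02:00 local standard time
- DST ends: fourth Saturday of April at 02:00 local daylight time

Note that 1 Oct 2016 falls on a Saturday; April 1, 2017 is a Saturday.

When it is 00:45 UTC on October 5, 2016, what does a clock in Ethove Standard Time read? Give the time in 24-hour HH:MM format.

02:45

1 October 2016 is a Saturday, so the first Sunday is October 2 and the second is October 9.
1 April 2017 is a Saturday, so the first Saturday is April 1 and the fourth is April 22.
At the standard offset (UTC+02:00), 00:45 UTC + 2h = 02:45 Ethove Standard Time standard time.
The standard-time date in Ethove Standard Time, October 5, 2016, does not fall between 9 October 2016 and 22 April 2017, so daylight saving is not in effect and Ethove Standard Time is at UTC+02:00.
00:45 UTC + 2h = 02:45 local.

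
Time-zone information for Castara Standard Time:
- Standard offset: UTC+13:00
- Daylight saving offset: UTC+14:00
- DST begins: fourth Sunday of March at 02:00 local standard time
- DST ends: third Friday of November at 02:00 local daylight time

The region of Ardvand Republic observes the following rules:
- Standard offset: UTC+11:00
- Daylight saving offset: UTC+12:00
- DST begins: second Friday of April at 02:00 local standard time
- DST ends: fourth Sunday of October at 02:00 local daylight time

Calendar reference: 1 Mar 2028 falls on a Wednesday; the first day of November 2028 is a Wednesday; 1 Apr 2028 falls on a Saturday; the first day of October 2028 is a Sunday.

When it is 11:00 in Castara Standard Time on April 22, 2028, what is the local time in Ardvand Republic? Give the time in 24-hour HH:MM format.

09:00

1 March 2028 is a Wednesday, so the first Sunday is March 5 and the fourth is March 26.
1 November 2028 is a Wednesday, so the first Friday is November 3 and the third is November 17.
Daylight saving runs 26 March – 17 November; April 22, 2028 is inside that window, so Castara Standard Time is at UTC+14:00.
11:00 Castara Standard Time − 14h = 21:00 UTC (rolling into the previous day, 21 April 2028).
1 April 2028 is a Saturday, so the first Friday is April 7 and the second is April 14.
1 October 2028 is a Sunday, so the first Sunday is October 1 and the fourth is October 22.
At the standard offset (UTC+11:00), 21:00 UTC + 11h = 08:00 Ardvand Republic standard time (rolling into the next day, 22 April 2028).
Daylight saving runs 14 April – 22 October; the standard-time date in Ardvand Republic, April 22, 2028, is inside that window, so Ardvand Republic is at UTC+12:00.
21:00 UTC + 12h = 09:00 Ardvand Republic (rolling into the next day, 22 April 2028).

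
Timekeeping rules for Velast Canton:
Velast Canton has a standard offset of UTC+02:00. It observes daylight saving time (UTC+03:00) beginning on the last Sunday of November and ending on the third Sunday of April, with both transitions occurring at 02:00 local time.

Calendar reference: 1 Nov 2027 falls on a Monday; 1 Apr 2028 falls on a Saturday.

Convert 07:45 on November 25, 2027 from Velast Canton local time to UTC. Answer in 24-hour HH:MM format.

1 November 2027 is a Monday, so Sundays fall on 7, 14, 21, 28; the last is November 28.
1 April 2028 is a Saturday, so the first Sunday is April 2 and the third is April 16.
November 25, 2027 does not fall between 28 November 2027 and 16 April 2028, so daylight saving is not in effect and Velast Canton is at UTC+02:00.
07:45 local − 2h = 05:45 UTC.

05:45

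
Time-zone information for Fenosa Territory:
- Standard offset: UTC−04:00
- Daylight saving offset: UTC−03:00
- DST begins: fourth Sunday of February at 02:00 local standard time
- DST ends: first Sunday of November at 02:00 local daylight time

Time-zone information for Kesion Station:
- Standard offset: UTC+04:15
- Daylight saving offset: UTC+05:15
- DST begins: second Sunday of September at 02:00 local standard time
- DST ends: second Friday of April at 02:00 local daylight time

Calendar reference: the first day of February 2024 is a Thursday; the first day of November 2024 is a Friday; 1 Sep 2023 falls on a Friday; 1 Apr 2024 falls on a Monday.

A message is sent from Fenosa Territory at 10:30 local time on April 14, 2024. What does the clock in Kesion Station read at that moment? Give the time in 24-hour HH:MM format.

17:45

1 February 2024 is a Thursday, so the first Sunday is February 4 and the fourth is February 25.
1 November 2024 is a Friday, so the first Sunday is November 3.
April 14, 2024 falls between 25 February and 3 November, so daylight saving is in effect and Fenosa Territory is at UTC−03:00.
10:30 Fenosa Territory + 3h = 13:30 UTC.
1 September 2023 is a Friday, so the first Sunday is September 3 and the second is September 10.
1 April 2024 is a Monday, so the first Friday is April 5 and the second is April 12.
At the standard offset (UTC+04:15), 13:30 UTC + 4h15m = 17:45 Kesion Station standard time.
Daylight saving runs 10 September 2023 – 12 April 2024; the standard-time date in Kesion Station, April 14, 2024, is outside that window, so Kesion Station is on standard time at UTC+04:15.
13:30 UTC + 4h15m = 17:45 Kesion Station.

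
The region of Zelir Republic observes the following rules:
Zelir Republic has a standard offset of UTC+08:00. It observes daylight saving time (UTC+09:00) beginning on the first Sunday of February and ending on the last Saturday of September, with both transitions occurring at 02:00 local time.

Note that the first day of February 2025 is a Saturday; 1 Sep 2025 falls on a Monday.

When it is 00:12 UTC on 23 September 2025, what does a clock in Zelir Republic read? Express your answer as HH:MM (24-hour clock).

09:12

1 February 2025 is a Saturday, so the first Sunday is February 2.
1 September 2025 is a Monday, so Saturdays fall on 6, 13, 20, 27; the last is September 27.
At the standard offset (UTC+08:00), 00:12 UTC + 8h = 08:12 Zelir Republic standard time.
The standard-time date in Zelir Republic, 23 September 2025, lies within the daylight-saving period (2 February – 27 September), so Zelir Republic is on daylight time, UTC+09:00.
00:12 UTC + 9h = 09:12 local.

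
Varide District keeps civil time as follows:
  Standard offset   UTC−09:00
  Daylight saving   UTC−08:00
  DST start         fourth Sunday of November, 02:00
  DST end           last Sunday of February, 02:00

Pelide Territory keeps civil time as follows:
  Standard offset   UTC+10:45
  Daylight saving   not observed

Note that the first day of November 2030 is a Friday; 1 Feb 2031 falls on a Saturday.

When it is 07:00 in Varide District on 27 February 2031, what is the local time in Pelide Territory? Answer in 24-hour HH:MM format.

1 November 2030 is a Friday, so the first Sunday is November 3 and the fourth is November 24.
1 February 2031 is a Saturday, so Sundays fall on 2, 9, 16, 23; the last is February 23.
Daylight saving runs 24 November 2030 – 23 February 2031; 27 February 2031 is outside that window, so Varide District is on standard time at UTC−09:00.
07:00 Varide District + 9h = 16:00 UTC.
Pelide Territory stays on UTC+10:45 all year.
16:00 UTC + 10h45m = 02:45 Pelide Territory (rolling into the next day, 28 February 2031).

02:45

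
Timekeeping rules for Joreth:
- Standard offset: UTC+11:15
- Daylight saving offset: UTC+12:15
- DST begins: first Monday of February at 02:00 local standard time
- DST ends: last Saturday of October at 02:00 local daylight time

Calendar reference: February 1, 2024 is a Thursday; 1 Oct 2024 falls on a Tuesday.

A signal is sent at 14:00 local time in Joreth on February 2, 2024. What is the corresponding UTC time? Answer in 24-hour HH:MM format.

02:45

1 February 2024 is a Thursday, so the first Monday is February 5.
1 October 2024 is a Tuesday, so Saturdays fall on 5, 12, 19, 26; the last is October 26.
Daylight saving runs 5 February – 26 October; February 2, 2024 is outside that window, so Joreth is on standard time at UTC+11:15.
14:00 local − 11h15m = 02:45 UTC.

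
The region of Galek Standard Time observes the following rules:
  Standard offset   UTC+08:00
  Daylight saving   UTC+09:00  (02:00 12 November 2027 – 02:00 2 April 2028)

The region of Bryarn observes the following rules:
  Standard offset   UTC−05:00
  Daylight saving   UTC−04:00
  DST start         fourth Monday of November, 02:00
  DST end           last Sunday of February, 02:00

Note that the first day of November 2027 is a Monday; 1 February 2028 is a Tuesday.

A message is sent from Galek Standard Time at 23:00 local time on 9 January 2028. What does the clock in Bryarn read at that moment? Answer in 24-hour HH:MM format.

9 January 2028 lies within the daylight-saving period (12 November 2027 – 2 April 2028), so Galek Standard Time is on daylight time, UTC+09:00.
23:00 Galek Standard Time − 9h = 14:00 UTC.
1 November 2027 is a Monday, so the first Monday is November 1 and the fourth is November 22.
1 February 2028 is a Tuesday, so Sundays fall on 6, 13, 20, 27; the last is February 27.
At the standard offset (UTC−05:00), 14:00 UTC − 5h = 09:00 Bryarn standard time.
Daylight saving runs 22 November 2027 – 27 February 2028; the standard-time date in Bryarn, 9 January 2028, is inside that window, so Bryarn is at UTC−04:00.
14:00 UTC − 4h = 10:00 Bryarn.

10:00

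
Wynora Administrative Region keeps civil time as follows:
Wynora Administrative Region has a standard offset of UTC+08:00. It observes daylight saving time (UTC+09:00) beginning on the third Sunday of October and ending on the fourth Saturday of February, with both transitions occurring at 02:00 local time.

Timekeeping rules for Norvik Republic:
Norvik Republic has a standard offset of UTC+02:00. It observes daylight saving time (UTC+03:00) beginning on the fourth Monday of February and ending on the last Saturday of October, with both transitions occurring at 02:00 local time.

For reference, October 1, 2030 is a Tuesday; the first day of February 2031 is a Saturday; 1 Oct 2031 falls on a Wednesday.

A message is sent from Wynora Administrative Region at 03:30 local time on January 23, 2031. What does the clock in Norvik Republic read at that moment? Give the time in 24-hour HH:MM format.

20:30

1 October 2030 is a Tuesday, so the first Sunday is October 6 and the third is October 20.
1 February 2031 is a Saturday, so the first Saturday is February 1 and the fourth is February 22.
Daylight saving runs 20 October 2030 – 22 February 2031; January 23, 2031 is inside that window, so Wynora Administrative Region is at UTC+09:00.
03:30 Wynora Administrative Region − 9h = 18:30 UTC (rolling into the previous day, 22 January 2031).
1 February 2031 is a Saturday, so the first Monday is February 3 and the fourth is February 24.
1 October 2031 is a Wednesday, so Saturdays fall on 4, 11, 18, 25; the last is October 25.
At the standard offset (UTC+02:00), 18:30 UTC + 2h = 20:30 Norvik Republic standard time.
The standard-time date in Norvik Republic, January 22, 2031, does not fall between 24 February and 25 October, so daylight saving is not in effect and Norvik Republic is at UTC+02:00.
18:30 UTC + 2h = 20:30 Norvik Republic.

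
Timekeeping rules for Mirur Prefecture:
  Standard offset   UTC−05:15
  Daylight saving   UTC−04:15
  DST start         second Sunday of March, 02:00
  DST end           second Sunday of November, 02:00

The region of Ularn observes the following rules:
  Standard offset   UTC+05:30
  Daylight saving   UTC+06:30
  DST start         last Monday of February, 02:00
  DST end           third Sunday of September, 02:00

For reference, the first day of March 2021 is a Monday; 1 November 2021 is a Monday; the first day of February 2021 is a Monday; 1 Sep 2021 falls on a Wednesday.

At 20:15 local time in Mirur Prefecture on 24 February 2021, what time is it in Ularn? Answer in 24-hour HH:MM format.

08:00

1 March 2021 is a Monday, so the first Sunday is March 7 and the second is March 14.
1 November 2021 is a Monday, so the first Sunday is November 7 and the second is November 14.
24 February 2021 is outside the daylight-saving period (14 March – 14 November), so Mirur Prefecture is on standard time, UTC−05:15.
20:15 Mirur Prefecture + 5h15m = 01:30 UTC (rolling into the next day, 25 February 2021).
1 February 2021 is a Monday, so Mondays fall on 1, 8, 15, 22; the last is February 22.
1 September 2021 is a Wednesday, so the first Sunday is September 5 and the third is September 19.
At the standard offset (UTC+05:30), 01:30 UTC + 5h30m = 07:00 Ularn standard time.
The standard-time date in Ularn, 25 February 2021, lies within the daylight-saving period (22 February – 19 September), so Ularn is on daylight time, UTC+06:30.
01:30 UTC + 6h30m = 08:00 Ularn.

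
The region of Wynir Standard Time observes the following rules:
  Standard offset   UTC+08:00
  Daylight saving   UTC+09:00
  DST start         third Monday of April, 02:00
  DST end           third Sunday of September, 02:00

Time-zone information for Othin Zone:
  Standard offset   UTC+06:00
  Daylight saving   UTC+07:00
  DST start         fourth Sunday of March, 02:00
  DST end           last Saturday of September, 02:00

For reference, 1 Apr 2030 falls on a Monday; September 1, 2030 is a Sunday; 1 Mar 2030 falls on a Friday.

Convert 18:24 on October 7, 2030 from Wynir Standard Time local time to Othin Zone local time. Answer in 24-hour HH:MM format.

16:24

1 April 2030 is a Monday, so the first Monday is April 1 and the third is April 15.
1 September 2030 is a Sunday, so the first Sunday is September 1 and the third is September 15.
Daylight saving runs 15 April – 15 September; October 7, 2030 is outside that window, so Wynir Standard Time is on standard time at UTC+08:00.
18:24 Wynir Standard Time − 8h = 10:24 UTC.
1 March 2030 is a Friday, so the first Sunday is March 3 and the fourth is March 24.
1 September 2030 is a Sunday, so Saturdays fall on 7, 14, 21, 28; the last is September 28.
At the standard offset (UTC+06:00), 10:24 UTC + 6h = 16:24 Othin Zone standard time.
The standard-time date in Othin Zone, October 7, 2030, is outside the daylight-saving period (24 March – 28 September), so Othin Zone is on standard time, UTC+06:00.
10:24 UTC + 6h = 16:24 Othin Zone.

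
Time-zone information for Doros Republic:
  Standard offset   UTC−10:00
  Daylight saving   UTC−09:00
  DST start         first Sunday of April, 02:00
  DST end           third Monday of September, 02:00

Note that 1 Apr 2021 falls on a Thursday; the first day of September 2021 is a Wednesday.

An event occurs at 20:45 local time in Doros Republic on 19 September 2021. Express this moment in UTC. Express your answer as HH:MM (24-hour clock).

05:45

1 April 2021 is a Thursday, so the first Sunday is April 4.
1 September 2021 is a Wednesday, so the first Monday is September 6 and the third is September 20.
19 September 2021 falls between 4 April and 20 September, so daylight saving is in effect and Doros Republic is at UTC−09:00.
20:45 local + 9h = 05:45 UTC (rolling into the next day, 20 September 2021).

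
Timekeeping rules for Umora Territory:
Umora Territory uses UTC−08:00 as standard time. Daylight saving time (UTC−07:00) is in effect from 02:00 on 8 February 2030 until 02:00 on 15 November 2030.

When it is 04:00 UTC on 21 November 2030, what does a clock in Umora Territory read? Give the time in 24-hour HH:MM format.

At the standard offset (UTC−08:00), 04:00 UTC − 8h = 20:00 Umora Territory standard time (rolling into the previous day, 20 November 2030).
The standard-time date in Umora Territory, 20 November 2030, is outside the daylight-saving period (8 February – 15 November), so Umora Territory is on standard time, UTC−08:00.
04:00 UTC − 8h = 20:00 local (rolling into the previous day, 20 November 2030).

20:00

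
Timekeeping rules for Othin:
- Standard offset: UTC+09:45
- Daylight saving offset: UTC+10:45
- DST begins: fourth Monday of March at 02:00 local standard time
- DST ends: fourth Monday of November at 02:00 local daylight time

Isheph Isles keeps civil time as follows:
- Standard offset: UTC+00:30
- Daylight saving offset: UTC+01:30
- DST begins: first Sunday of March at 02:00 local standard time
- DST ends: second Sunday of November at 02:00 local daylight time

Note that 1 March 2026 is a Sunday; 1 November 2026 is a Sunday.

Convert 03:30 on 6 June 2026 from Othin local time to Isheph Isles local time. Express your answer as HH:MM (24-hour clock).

18:15

1 March 2026 is a Sunday, so the first Monday is March 2 and the fourth is March 23.
1 November 2026 is a Sunday, so the first Monday is November 2 and the fourth is November 23.
6 June 2026 falls between 23 March and 23 November, so daylight saving is in effect and Othin is at UTC+10:45.
03:30 Othin − 10h45m = 16:45 UTC (rolling into the previous day, 5 June 2026).
1 March 2026 is a Sunday, so the first Sunday is March 1.
1 November 2026 is a Sunday, so the first Sunday is November 1 and the second is November 8.
At the standard offset (UTC+00:30), 16:45 UTC + 0h30m = 17:15 Isheph Isles standard time.
The standard-time date in Isheph Isles, 5 June 2026, falls between 1 March and 8 November, so daylight saving is in effect and Isheph Isles is at UTC+01:30.
16:45 UTC + 1h30m = 18:15 Isheph Isles.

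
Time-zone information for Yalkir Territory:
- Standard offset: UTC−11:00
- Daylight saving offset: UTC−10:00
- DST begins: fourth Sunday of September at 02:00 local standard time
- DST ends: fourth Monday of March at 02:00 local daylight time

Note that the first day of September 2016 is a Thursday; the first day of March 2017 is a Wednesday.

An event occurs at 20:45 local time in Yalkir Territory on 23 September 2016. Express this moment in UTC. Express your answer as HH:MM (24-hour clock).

1 September 2016 is a Thursday, so the first Sunday is September 4 and the fourth is September 25.
1 March 2017 is a Wednesday, so the first Monday is March 6 and the fourth is March 27.
23 September 2016 is outside the daylight-saving period (25 September 2016 – 27 March 2017), so Yalkir Territory is on standard time, UTC−11:00.
20:45 local + 11h = 07:45 UTC (rolling into the next day, 24 September 2016).

07:45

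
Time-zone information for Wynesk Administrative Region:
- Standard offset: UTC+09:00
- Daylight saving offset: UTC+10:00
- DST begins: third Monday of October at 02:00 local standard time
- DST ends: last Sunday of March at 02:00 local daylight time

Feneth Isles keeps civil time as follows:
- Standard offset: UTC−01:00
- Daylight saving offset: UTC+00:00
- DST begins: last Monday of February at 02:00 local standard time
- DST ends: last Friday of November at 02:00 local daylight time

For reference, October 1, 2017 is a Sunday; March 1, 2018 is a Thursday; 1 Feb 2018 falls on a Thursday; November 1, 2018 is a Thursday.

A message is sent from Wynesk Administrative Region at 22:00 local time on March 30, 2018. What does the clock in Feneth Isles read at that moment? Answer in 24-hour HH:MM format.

1 October 2017 is a Sunday, so the first Monday is October 2 and the third is October 16.
1 March 2018 is a Thursday, so Sundays fall on 4, 11, 18, 25; the last is March 25.
March 30, 2018 does not fall between 16 October 2017 and 25 March 2018, so daylight saving is not in effect and Wynesk Administrative Region is at UTC+09:00.
22:00 Wynesk Administrative Region − 9h = 13:00 UTC.
1 February 2018 is a Thursday, so Mondays fall on 5, 12, 19, 26; the last is February 26.
1 November 2018 is a Thursday, so Fridays fall on 2, 9, 16, 23, 30; the last is November 30.
At the standard offset (UTC−01:00), 13:00 UTC − 1h = 12:00 Feneth Isles standard time.
The standard-time date in Feneth Isles, March 30, 2018, lies within the daylight-saving period (26 February – 30 November), so Feneth Isles is on daylight time, UTC+00:00.
13:00 UTC + 0h = 13:00 Feneth Isles.

13:00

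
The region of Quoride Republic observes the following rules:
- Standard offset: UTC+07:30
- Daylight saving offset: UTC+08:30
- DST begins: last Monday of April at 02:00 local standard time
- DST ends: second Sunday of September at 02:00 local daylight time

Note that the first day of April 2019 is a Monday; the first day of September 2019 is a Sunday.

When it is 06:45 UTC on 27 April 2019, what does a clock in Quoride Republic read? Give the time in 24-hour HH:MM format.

1 April 2019 is a Monday, so Mondays fall on 1, 8, 15, 22, 29; the last is April 29.
1 September 2019 is a Sunday, so the first Sunday is September 1 and the second is September 8.
At the standard offset (UTC+07:30), 06:45 UTC + 7h30m = 14:15 Quoride Republic standard time.
The standard-time date in Quoride Republic, 27 April 2019, does not fall between 29 April and 8 September, so daylight saving is not in effect and Quoride Republic is at UTC+07:30.
06:45 UTC + 7h30m = 14:15 local.

14:15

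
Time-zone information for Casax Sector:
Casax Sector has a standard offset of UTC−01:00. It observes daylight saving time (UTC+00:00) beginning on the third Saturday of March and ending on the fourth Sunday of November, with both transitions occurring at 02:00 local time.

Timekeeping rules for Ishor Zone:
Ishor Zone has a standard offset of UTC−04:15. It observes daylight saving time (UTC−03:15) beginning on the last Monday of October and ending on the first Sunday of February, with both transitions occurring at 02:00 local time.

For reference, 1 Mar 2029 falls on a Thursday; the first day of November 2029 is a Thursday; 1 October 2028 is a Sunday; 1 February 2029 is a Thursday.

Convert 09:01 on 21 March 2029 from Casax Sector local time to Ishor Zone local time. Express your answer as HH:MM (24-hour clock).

1 March 2029 is a Thursday, so the first Saturday is March 3 and the third is March 17.
1 November 2029 is a Thursday, so the first Sunday is November 4 and the fourth is November 25.
21 March 2029 falls between 17 March and 25 November, so daylight saving is in effect and Casax Sector is at UTC+00:00.
09:01 Casax Sector − 0h = 09:01 UTC.
1 October 2028 is a Sunday, so Mondays fall on 2, 9, 16, 23, 30; the last is October 30.
1 February 2029 is a Thursday, so the first Sunday is February 4.
At the standard offset (UTC−04:15), 09:01 UTC − 4h15m = 04:46 Ishor Zone standard time.
The standard-time date in Ishor Zone, 21 March 2029, is outside the daylight-saving period (30 October 2028 – 4 February 2029), so Ishor Zone is on standard time, UTC−04:15.
09:01 UTC − 4h15m = 04:46 Ishor Zone.

04:46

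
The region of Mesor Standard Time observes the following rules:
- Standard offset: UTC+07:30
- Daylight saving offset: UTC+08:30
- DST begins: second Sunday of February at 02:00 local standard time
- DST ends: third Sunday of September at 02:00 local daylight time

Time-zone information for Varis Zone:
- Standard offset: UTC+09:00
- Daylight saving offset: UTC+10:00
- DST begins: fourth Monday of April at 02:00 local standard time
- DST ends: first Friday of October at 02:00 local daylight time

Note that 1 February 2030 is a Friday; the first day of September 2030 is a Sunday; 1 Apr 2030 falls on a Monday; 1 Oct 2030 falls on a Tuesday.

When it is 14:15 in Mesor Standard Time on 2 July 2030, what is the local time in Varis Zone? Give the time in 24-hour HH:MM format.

15:45

1 February 2030 is a Friday, so the first Sunday is February 3 and the second is February 10.
1 September 2030 is a Sunday, so the first Sunday is September 1 and the third is September 15.
Daylight saving runs 10 February – 15 September; 2 July 2030 is inside that window, so Mesor Standard Time is at UTC+08:30.
14:15 Mesor Standard Time − 8h30m = 05:45 UTC.
1 April 2030 is a Monday, so the first Monday is April 1 and the fourth is April 22.
1 October 2030 is a Tuesday, so the first Friday is October 4.
At the standard offset (UTC+09:00), 05:45 UTC + 9h = 14:45 Varis Zone standard time.
The standard-time date in Varis Zone, 2 July 2030, lies within the daylight-saving period (22 April – 4 October), so Varis Zone is on daylight time, UTC+10:00.
05:45 UTC + 10h = 15:45 Varis Zone.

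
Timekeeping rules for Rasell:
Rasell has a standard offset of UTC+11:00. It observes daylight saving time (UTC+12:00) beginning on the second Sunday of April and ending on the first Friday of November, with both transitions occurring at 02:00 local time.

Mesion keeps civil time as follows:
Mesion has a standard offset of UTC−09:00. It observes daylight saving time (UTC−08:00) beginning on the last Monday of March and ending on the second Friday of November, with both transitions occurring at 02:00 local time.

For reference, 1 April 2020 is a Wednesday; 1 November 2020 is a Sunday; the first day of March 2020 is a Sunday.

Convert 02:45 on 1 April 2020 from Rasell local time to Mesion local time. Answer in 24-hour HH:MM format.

1 April 2020 is a Wednesday, so the first Sunday is April 5 and the second is April 12.
1 November 2020 is a Sunday, so the first Friday is November 6.
1 April 2020 does not fall between 12 April and 6 November, so daylight saving is not in effect and Rasell is at UTC+11:00.
02:45 Rasell − 11h = 15:45 UTC (rolling into the previous day, 31 March 2020).
1 March 2020 is a Sunday, so Mondays fall on 2, 9, 16, 23, 30; the last is March 30.
1 November 2020 is a Sunday, so the first Friday is November 6 and the second is November 13.
At the standard offset (UTC−09:00), 15:45 UTC − 9h = 06:45 Mesion standard time.
Daylight saving runs 30 March – 13 November; the standard-time date in Mesion, 31 March 2020, is inside that window, so Mesion is at UTC−08:00.
15:45 UTC − 8h = 07:45 Mesion.

07:45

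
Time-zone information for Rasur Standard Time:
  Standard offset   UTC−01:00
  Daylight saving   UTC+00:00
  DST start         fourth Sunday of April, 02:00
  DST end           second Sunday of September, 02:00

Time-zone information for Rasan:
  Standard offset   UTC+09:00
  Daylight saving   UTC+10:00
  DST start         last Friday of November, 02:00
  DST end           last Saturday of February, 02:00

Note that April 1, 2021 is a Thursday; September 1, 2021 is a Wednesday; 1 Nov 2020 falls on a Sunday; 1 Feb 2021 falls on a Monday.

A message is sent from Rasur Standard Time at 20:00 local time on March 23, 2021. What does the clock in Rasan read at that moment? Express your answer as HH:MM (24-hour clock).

1 April 2021 is a Thursday, so the first Sunday is April 4 and the fourth is April 25.
1 September 2021 is a Wednesday, so the first Sunday is September 5 and the second is September 12.
March 23, 2021 does not fall between 25 April and 12 September, so daylight saving is not in effect and Rasur Standard Time is at UTC−01:00.
20:00 Rasur Standard Time + 1h = 21:00 UTC.
1 November 2020 is a Sunday, so Fridays fall on 6, 13, 20, 27; the last is November 27.
1 February 2021 is a Monday, so Saturdays fall on 6, 13, 20, 27; the last is February 27.
At the standard offset (UTC+09:00), 21:00 UTC + 9h = 06:00 Rasan standard time (rolling into the next day, 24 March 2021).
Daylight saving runs 27 November 2020 – 27 February 2021; the standard-time date in Rasan, March 24, 2021, is outside that window, so Rasan is on standard time at UTC+09:00.
21:00 UTC + 9h = 06:00 Rasan (rolling into the next day, 24 March 2021).

06:00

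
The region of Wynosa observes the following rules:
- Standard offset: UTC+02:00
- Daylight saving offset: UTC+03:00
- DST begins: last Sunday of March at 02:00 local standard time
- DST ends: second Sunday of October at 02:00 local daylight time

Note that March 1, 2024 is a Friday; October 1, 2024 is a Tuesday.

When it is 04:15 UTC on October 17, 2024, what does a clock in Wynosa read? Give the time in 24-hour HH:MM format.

1 March 2024 is a Friday, so Sundays fall on 3, 10, 17, 24, 31; the last is March 31.
1 October 2024 is a Tuesday, so the first Sunday is October 6 and the second is October 13.
At the standard offset (UTC+02:00), 04:15 UTC + 2h = 06:15 Wynosa standard time.
The standard-time date in Wynosa, October 17, 2024, is outside the daylight-saving period (31 March – 13 October), so Wynosa is on standard time, UTC+02:00.
04:15 UTC + 2h = 06:15 local.

06:15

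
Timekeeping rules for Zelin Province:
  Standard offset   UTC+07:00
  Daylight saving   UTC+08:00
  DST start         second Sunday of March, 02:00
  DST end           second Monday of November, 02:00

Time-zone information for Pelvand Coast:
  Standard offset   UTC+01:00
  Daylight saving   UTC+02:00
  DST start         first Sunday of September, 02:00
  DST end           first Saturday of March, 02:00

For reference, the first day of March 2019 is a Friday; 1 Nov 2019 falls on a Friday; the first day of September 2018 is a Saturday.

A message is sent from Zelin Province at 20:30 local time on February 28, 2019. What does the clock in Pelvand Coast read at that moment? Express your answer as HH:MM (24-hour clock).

1 March 2019 is a Friday, so the first Sunday is March 3 and the second is March 10.
1 November 2019 is a Friday, so the first Monday is November 4 and the second is November 11.
February 28, 2019 is outside the daylight-saving period (10 March – 11 November), so Zelin Province is on standard time, UTC+07:00.
20:30 Zelin Province − 7h = 13:30 UTC.
1 September 2018 is a Saturday, so the first Sunday is September 2.
1 March 2019 is a Friday, so the first Saturday is March 2.
At the standard offset (UTC+01:00), 13:30 UTC + 1h = 14:30 Pelvand Coast standard time.
The standard-time date in Pelvand Coast, February 28, 2019, lies within the daylight-saving period (2 September 2018 – 2 March 2019), so Pelvand Coast is on daylight time, UTC+02:00.
13:30 UTC + 2h = 15:30 Pelvand Coast.

15:30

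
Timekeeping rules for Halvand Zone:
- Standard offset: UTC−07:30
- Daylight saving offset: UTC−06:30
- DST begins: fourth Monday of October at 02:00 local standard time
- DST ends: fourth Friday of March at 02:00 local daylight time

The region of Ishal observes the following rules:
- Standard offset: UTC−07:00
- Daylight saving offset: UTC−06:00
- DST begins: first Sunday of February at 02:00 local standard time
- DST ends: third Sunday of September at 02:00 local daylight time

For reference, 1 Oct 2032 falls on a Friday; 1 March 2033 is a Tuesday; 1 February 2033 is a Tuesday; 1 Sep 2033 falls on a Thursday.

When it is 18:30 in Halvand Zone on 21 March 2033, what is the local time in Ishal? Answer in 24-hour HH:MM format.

1 October 2032 is a Friday, so the first Monday is October 4 and the fourth is October 25.
1 March 2033 is a Tuesday, so the first Friday is March 4 and the fourth is March 25.
21 March 2033 falls between 25 October 2032 and 25 March 2033, so daylight saving is in effect and Halvand Zone is at UTC−06:30.
18:30 Halvand Zone + 6h30m = 01:00 UTC (rolling into the next day, 22 March 2033).
1 February 2033 is a Tuesday, so the first Sunday is February 6.
1 September 2033 is a Thursday, so the first Sunday is September 4 and the third is September 18.
At the standard offset (UTC−07:00), 01:00 UTC − 7h = 18:00 Ishal standard time (rolling into the previous day, 21 March 2033).
The standard-time date in Ishal, 21 March 2033, falls between 6 February and 18 September, so daylight saving is in effect and Ishal is at UTC−06:00.
01:00 UTC − 6h = 19:00 Ishal (rolling into the previous day, 21 March 2033).

19:00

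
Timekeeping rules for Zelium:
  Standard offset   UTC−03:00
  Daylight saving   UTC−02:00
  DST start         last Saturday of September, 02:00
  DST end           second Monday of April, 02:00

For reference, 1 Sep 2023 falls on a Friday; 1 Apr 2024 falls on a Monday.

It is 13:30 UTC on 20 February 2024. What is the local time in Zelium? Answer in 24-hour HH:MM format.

1 September 2023 is a Friday, so Saturdays fall on 2, 9, 16, 23, 30; the last is September 30.
1 April 2024 is a Monday, so the first Monday is April 1 and the second is April 8.
At the standard offset (UTC−03:00), 13:30 UTC − 3h = 10:30 Zelium standard time.
The standard-time date in Zelium, 20 February 2024, falls between 30 September 2023 and 8 April 2024, so daylight saving is in effect and Zelium is at UTC−02:00.
13:30 UTC − 2h = 11:30 local.

11:30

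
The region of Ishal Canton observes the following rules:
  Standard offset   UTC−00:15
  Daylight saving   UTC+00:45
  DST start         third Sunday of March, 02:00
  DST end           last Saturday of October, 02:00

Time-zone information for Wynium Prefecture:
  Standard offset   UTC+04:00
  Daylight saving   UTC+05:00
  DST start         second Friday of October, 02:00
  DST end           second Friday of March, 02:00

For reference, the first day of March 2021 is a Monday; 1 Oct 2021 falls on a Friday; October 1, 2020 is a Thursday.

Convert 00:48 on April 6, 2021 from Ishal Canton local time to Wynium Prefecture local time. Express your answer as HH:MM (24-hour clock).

1 March 2021 is a Monday, so the first Sunday is March 7 and the third is March 21.
1 October 2021 is a Friday, so Saturdays fall on 2, 9, 16, 23, 30; the last is October 30.
Daylight saving runs 21 March – 30 October; April 6, 2021 is inside that window, so Ishal Canton is at UTC+00:45.
00:48 Ishal Canton − 0h45m = 00:03 UTC.
1 October 2020 is a Thursday, so the first Friday is October 2 and the second is October 9.
1 March 2021 is a Monday, so the first Friday is March 5 and the second is March 12.
At the standard offset (UTC+04:00), 00:03 UTC + 4h = 04:03 Wynium Prefecture standard time.
The standard-time date in Wynium Prefecture, April 6, 2021, is outside the daylight-saving period (9 October 2020 – 12 March 2021), so Wynium Prefecture is on standard time, UTC+04:00.
00:03 UTC + 4h = 04:03 Wynium Prefecture.

04:03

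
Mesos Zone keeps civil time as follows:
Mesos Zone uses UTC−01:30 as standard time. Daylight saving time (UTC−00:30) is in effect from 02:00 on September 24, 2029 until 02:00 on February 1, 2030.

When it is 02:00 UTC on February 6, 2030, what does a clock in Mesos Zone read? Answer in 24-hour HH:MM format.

At the standard offset (UTC−01:30), 02:00 UTC − 1h30m = 00:30 Mesos Zone standard time.
The standard-time date in Mesos Zone, February 6, 2030, does not fall between 24 September 2029 and 1 February 2030, so daylight saving is not in effect and Mesos Zone is at UTC−01:30.
02:00 UTC − 1h30m = 00:30 local.

00:30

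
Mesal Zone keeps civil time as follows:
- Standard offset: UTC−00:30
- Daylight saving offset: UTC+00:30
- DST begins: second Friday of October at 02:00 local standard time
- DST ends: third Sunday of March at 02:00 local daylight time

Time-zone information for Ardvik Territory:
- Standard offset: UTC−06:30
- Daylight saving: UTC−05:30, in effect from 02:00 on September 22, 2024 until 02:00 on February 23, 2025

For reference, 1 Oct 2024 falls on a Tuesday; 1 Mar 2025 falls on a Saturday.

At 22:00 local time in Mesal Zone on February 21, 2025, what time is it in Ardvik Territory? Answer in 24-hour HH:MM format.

1 October 2024 is a Tuesday, so the first Friday is October 4 and the second is October 11.
1 March 2025 is a Saturday, so the first Sunday is March 2 and the third is March 16.
Daylight saving runs 11 October 2024 – 16 March 2025; February 21, 2025 is inside that window, so Mesal Zone is at UTC+00:30.
22:00 Mesal Zone − 0h30m = 21:30 UTC.
At the standard offset (UTC−06:30), 21:30 UTC − 6h30m = 15:00 Ardvik Territory standard time.
The standard-time date in Ardvik Territory, February 21, 2025, lies within the daylight-saving period (22 September 2024 – 23 February 2025), so Ardvik Territory is on daylight time, UTC−05:30.
21:30 UTC − 5h30m = 16:00 Ardvik Territory.

16:00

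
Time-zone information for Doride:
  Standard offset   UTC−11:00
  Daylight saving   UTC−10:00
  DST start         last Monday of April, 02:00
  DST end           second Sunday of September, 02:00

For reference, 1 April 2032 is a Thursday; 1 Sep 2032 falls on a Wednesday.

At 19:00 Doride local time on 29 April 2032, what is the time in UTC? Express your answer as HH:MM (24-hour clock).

05:00

1 April 2032 is a Thursday, so Mondays fall on 5, 12, 19, 26; the last is April 26.
1 September 2032 is a Wednesday, so the first Sunday is September 5 and the second is September 12.
Daylight saving runs 26 April – 12 September; 29 April 2032 is inside that window, so Doride is at UTC−10:00.
19:00 local + 10h = 05:00 UTC (rolling into the next day, 30 April 2032).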